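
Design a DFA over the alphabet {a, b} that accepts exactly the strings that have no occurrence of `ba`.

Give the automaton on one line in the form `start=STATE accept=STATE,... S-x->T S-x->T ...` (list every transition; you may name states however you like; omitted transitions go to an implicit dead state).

This is the complement of 'contains `ba`'. Use the same substring-matching states — q0 through q2 holding how much of `ba` has just been matched — but flip the accepting set: everything except the trap q2 accepts.
With 3 states:
        a   b  
>* q0   q0  q1 
 * q1   q2  q1 
   q2   q2  q2 
(> = start, * = accepting)

start=q0 accept=q0,q1 q0-a->q0 q0-b->q1 q1-a->q2 q1-b->q1 q2-a->q2 q2-b->q2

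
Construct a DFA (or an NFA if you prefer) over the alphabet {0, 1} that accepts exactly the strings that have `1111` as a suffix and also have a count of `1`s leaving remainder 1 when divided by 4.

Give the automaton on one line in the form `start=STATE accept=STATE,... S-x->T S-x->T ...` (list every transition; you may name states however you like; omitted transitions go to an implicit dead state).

start=S0 accept=S7 S0-0->S0 S0-1->S1 S1-0->S1 S1-1->S2 S2-0->S3 S2-1->S4 S3-0->S3 S3-1->S5 S4-0->S5 S4-1->S6 S5-0->S5 S5-1->S0 S6-0->S0 S6-1->S7 S7-0->S1 S7-1->S2

Build one automaton per condition and run them in lockstep. The first has 5 states tracking how much of the suffix `1111` has currently been matched; the second has 4 states tracking the count of `1`s modulo 4. A product state is a pair (one from each), accepting exactly when both do. Minimizing collapses redundant product states.
8 states suffice.
        0   1  
>  S0   S0  S1 
   S1   S1  S2 
   S2   S3  S4 
   S3   S3  S5 
   S4   S5  S6 
   S5   S5  S0 
   S6   S0  S7 
 * S7   S1  S2 
(> = start, * = accepting)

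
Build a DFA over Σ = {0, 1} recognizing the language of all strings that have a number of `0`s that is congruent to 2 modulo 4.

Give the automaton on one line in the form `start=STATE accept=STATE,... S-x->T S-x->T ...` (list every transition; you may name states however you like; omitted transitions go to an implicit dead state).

The only thing that matters is how many `0`s have appeared, reduced mod 4. Use one state per residue: S0 for 0, …, S3 for 3. Reading `0` moves to the next residue; anything else stays put. S2 is accepting.
With 4 states:
        0   1  
>  S0   S1  S0 
   S1   S2  S1 
 * S2   S3  S2 
   S3   S0  S3 
(> = start, * = accepting)

start=S0 accept=S2 S0-0->S1 S0-1->S0 S1-0->S2 S1-1->S1 S2-0->S3 S2-1->S2 S3-0->S0 S3-1->S3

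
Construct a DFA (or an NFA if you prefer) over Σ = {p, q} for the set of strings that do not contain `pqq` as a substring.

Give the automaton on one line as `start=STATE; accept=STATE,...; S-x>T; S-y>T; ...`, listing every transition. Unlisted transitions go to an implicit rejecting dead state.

This is the complement of 'contains `pqq`'. Use the same substring-matching states — A through D holding how much of `pqq` has just been matched — but flip the accepting set: everything except the trap D accepts.
A 4-state machine:
       p  q 
>* A   B  A 
 * B   B  C 
 * C   B  D 
   D   D  D 
(> = start, * = accepting)

start=A; accept=A,B,C; A-p>B; A-q>A; B-p>B; B-q>C; C-p>B; C-q>D; D-p>D; D-q>D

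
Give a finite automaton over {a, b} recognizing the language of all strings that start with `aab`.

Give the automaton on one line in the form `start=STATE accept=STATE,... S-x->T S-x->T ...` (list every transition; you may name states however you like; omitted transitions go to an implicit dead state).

Walk along `aab` while the input agrees: from S0 take `a` to S1, and so on. Any deviation drops to the rejecting sink S4. Once S3 is reached the prefix is confirmed and every continuation is accepted.
5 states suffice.
        a   b  
>  S0   S1  S4 
   S1   S2  S4 
   S2   S4  S3 
 * S3   S3  S3 
   S4   S4  S4 
(> = start, * = accepting)

start=S0 accept=S3 S0-a->S1 S0-b->S4 S1-a->S2 S1-b->S4 S2-a->S4 S2-b->S3 S3-a->S3 S3-b->S3 S4-a->S4 S4-b->S4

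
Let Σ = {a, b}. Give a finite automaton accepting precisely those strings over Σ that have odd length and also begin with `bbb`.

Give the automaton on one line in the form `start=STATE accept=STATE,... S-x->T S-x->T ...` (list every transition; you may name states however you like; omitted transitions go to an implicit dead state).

Handle the two conditions separately and then intersect. The first has 2 states tracking the input length modulo 2; the second has 5 states tracking whether the input so far still matches the prefix `bbb`. A product state is a pair (one from each), accepting exactly when both do.
With 7 states:
        a   b  
>  S0   S1  S2 
   S1   S3  S3 
   S2   S3  S4 
   S3   S1  S1 
   S4   S1  S5 
 * S5   S6  S6 
   S6   S5  S5 
(> = start, * = accepting)

start=S0 accept=S5 S0-a->S1 S0-b->S2 S1-a->S3 S1-b->S3 S2-a->S3 S2-b->S4 S3-a->S1 S3-b->S1 S4-a->S1 S4-b->S5 S5-a->S6 S5-b->S6 S6-a->S5 S6-b->S5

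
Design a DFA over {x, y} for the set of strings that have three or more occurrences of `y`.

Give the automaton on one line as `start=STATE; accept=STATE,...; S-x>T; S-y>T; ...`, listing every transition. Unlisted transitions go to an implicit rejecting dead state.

start=q0; accept=q3,q4; q0-x>q0; q0-y>q1; q1-x>q1; q1-y>q2; q2-x>q2; q2-y>q3; q3-x>q3; q3-y>q4; q4-x>q4; q4-y>q4

Only the number of `y`s matters, and only up to 4. Make a chain q0 → q1 → q2 → q3 → q4 advanced by each `y` (with q4 absorbing); every other symbol self-loops. The accepting set is {q3, q4}.
A 5-state machine:
        x   y  
>  q0   q0  q1 
   q1   q1  q2 
   q2   q2  q3 
 * q3   q3  q4 
 * q4   q4  q4 
(> = start, * = accepting)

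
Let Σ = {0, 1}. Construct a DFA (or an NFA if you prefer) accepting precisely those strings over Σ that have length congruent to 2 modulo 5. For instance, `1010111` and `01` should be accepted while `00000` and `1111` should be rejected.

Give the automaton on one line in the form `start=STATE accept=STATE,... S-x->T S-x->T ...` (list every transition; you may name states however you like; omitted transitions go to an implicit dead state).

Only the length mod 5 matters, so use a 5-cycle: from any state, every input symbol moves to the next state, wrapping S4 back to S0. Mark S2 accepting.
        0   1  
>  S0   S1  S1 
   S1   S2  S2 
 * S2   S3  S3 
   S3   S4  S4 
   S4   S0  S0 
(> = start, * = accepting)

start=S0 accept=S2 S0-0->S1 S0-1->S1 S1-0->S2 S1-1->S2 S2-0->S3 S2-1->S3 S3-0->S4 S3-1->S4 S4-0->S0 S4-1->S0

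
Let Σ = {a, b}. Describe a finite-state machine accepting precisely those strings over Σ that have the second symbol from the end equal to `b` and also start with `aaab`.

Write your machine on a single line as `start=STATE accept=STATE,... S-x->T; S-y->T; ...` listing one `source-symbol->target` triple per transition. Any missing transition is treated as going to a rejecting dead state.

Handle the two conditions separately and then intersect. One (7 states) tracks the last 2 symbols read; the other (6 states) tracks whether the input so far still matches the prefix `aaab`. Each combined state is a pair, one component from each; accept when both components accept.
13 states suffice.
          a    b  
>  S0     S1   S2 
   S1     S3   S4 
   S2     S5   S6 
   S3     S7   S4 
   S4     S5   S6 
   S5     S8   S4 
   S6     S5   S6 
   S7     S8   S9 
   S8     S8   S4 
   S9    S10  S11 
 * S10   S12   S9 
 * S11   S10  S11 
   S12   S12   S9 
(> = start, * = accepting)

start=S0; accept=S10,S11; S0-a->S1; S0-b->S2; S1-a->S3; S1-b->S4; S2-a->S5; S2-b->S6; S3-a->S7; S3-b->S4; S4-a->S5; S4-b->S6; S5-a->S8; S5-b->S4; S6-a->S5; S6-b->S6; S7-a->S8; S7-b->S9; S8-a->S8; S8-b->S4; S9-a->S10; S9-b->S11; S10-a->S12; S10-b->S9; S11-a->S10; S11-b->S11; S12-a->S12; S12-b->S9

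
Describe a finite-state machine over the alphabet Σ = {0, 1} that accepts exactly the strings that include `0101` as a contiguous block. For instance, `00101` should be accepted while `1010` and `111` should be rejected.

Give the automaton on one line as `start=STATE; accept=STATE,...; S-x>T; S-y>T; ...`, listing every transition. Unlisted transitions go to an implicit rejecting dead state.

start=q0; accept=q4; q0-0>q1; q0-1>q0; q1-0>q1; q1-1>q2; q2-0>q3; q2-1>q0; q3-0>q1; q3-1>q4; q4-0>q4; q4-1>q4

States q0..q3 record the length of the longest prefix of `0101` that matches the current input suffix. Reaching q4 means `0101` has been seen, and we stay there forever. Accept from q4.
With 5 states:
        0   1  
>  q0   q1  q0 
   q1   q1  q2 
   q2   q3  q0 
   q3   q1  q4 
 * q4   q4  q4 
(> = start, * = accepting)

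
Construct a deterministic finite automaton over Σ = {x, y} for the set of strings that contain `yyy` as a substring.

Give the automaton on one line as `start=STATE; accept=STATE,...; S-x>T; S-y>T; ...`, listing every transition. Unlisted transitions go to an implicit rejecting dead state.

start=s0; accept=s3; s0-x>s0; s0-y>s1; s1-x>s0; s1-y>s2; s2-x>s0; s2-y>s3; s3-x>s3; s3-y>s3

Track how much of `yyy` has been matched so far: state s0 is no progress, s3 is the absorbing accept state reached once `yyy` has occurred. Intermediate states record partial matches; on a mismatch, fall back to the longest reusable overlap.
4 states suffice.
        x   y  
>  s0   s0  s1 
   s1   s0  s2 
   s2   s0  s3 
 * s3   s3  s3 
(> = start, * = accepting)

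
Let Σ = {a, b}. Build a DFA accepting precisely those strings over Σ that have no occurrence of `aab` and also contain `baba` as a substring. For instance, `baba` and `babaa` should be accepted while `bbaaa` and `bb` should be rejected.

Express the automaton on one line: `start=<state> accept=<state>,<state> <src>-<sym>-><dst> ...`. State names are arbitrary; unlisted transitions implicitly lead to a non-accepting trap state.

Build one automaton per condition and run them in lockstep. The first has 4 states tracking partial matches of the forbidden pattern `aab`; the second has 5 states tracking whether and how much of `baba` has been seen. A product state is a pair (one from each), accepting exactly when both do. Equivalent product states are then merged.
        a   b  
>  S0   S1  S2 
   S1   S3  S2 
   S2   S4  S2 
   S3   S3  S3 
   S4   S3  S5 
   S5   S6  S2 
 * S6   S7  S8 
 * S7   S7  S3 
 * S8   S6  S8 
(> = start, * = accepting)

start=S0 accept=S6,S7,S8 S0-a->S1 S0-b->S2 S1-a->S3 S1-b->S2 S2-a->S4 S2-b->S2 S3-a->S3 S3-b->S3 S4-a->S3 S4-b->S5 S5-a->S6 S5-b->S2 S6-a->S7 S6-b->S8 S7-a->S7 S7-b->S3 S8-a->S6 S8-b->S8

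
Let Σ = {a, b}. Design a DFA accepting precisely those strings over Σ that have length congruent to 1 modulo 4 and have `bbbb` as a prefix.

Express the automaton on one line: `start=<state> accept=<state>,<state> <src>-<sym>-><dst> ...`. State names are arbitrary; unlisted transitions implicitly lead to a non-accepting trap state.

start=S0 accept=S9 S0-a->S1 S0-b->S2 S1-a->S3 S1-b->S3 S2-a->S3 S2-b->S4 S3-a->S5 S3-b->S5 S4-a->S5 S4-b->S6 S5-a->S7 S5-b->S7 S6-a->S7 S6-b->S8 S7-a->S1 S7-b->S1 S8-a->S9 S8-b->S9 S9-a->S10 S9-b->S10 S10-a->S11 S10-b->S11 S11-a->S8 S11-b->S8

Run two small machines in parallel and take their product. The first has 4 states tracking the input length modulo 4; the second has 6 states tracking whether the input so far still matches the prefix `bbbb`. A product state is a pair (one from each), accepting exactly when both do.
          a    b  
>  S0     S1   S2 
   S1     S3   S3 
   S2     S3   S4 
   S3     S5   S5 
   S4     S5   S6 
   S5     S7   S7 
   S6     S7   S8 
   S7     S1   S1 
   S8     S9   S9 
 * S9    S10  S10 
   S10   S11  S11 
   S11    S8   S8 
(> = start, * = accepting)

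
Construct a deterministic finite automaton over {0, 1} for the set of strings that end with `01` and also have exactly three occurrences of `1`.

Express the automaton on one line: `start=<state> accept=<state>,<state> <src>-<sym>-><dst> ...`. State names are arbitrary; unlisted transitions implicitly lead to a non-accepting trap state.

Build one automaton per condition and run them in lockstep. The first has 3 states tracking how much of the suffix `01` has currently been matched; the second has 5 states tracking the count of `1`s, saturating at 4. A product state is a pair (one from each), accepting exactly when both do.
A 14-state machine:
          0    1  
>  s0     s1   s2 
   s1     s1   s3 
   s2     s4   s5 
   s3     s4   s5 
   s4     s4   s6 
   s5     s7   s8 
   s6     s7   s8 
   s7     s7   s9 
   s8    s10  s11 
 * s9    s10  s11 
   s10   s10  s12 
   s11   s13  s11 
   s12   s13  s11 
   s13   s13  s12 
(> = start, * = accepting)

start=s0 accept=s9 s0-0->s1 s0-1->s2 s1-0->s1 s1-1->s3 s2-0->s4 s2-1->s5 s3-0->s4 s3-1->s5 s4-0->s4 s4-1->s6 s5-0->s7 s5-1->s8 s6-0->s7 s6-1->s8 s7-0->s7 s7-1->s9 s8-0->s10 s8-1->s11 s9-0->s10 s9-1->s11 s10-0->s10 s10-1->s12 s11-0->s13 s11-1->s11 s12-0->s13 s12-1->s11 s13-0->s13 s13-1->s12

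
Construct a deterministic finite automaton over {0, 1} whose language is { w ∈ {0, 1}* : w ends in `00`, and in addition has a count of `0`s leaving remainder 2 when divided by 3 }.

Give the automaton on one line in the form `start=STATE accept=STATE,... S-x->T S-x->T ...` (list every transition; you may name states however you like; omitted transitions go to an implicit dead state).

start=q0 accept=q2 q0-0->q1 q0-1->q0 q1-0->q2 q1-1->q3 q2-0->q4 q2-1->q5 q3-0->q6 q3-1->q3 q4-0->q7 q4-1->q0 q5-0->q8 q5-1->q5 q6-0->q4 q6-1->q5 q7-0->q2 q7-1->q3 q8-0->q7 q8-1->q0

Handle the two conditions separately and then intersect. One (3 states) tracks how much of the suffix `00` has currently been matched; the other (3 states) tracks the count of `0`s modulo 3. Each combined state is a pair, one component from each; accept when both components accept.
A 9-state machine:
        0   1  
>  q0   q1  q0 
   q1   q2  q3 
 * q2   q4  q5 
   q3   q6  q3 
   q4   q7  q0 
   q5   q8  q5 
   q6   q4  q5 
   q7   q2  q3 
   q8   q7  q0 
(> = start, * = accepting)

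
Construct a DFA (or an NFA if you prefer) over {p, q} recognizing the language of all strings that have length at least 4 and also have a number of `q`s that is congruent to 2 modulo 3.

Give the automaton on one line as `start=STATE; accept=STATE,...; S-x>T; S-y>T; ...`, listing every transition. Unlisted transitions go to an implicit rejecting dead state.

Handle the two conditions separately and then intersect. The first has 6 states tracking the input length, saturating at 5; the second has 3 states tracking the count of `q`s modulo 3. A product state is a pair (one from each), accepting exactly when both do.
          p    q  
>  s0     s1   s2 
   s1     s3   s4 
   s2     s4   s5 
   s3     s6   s7 
   s4     s7   s8 
   s5     s8   s6 
   s6     s9  s10 
   s7    s10  s11 
   s8    s11   s9 
   s9    s12  s13 
   s10   s13  s14 
 * s11   s14  s12 
   s12   s12  s13 
   s13   s13  s14 
 * s14   s14  s12 
(> = start, * = accepting)

start=s0; accept=s11,s14; s0-p>s1; s0-q>s2; s1-p>s3; s1-q>s4; s2-p>s4; s2-q>s5; s3-p>s6; s3-q>s7; s4-p>s7; s4-q>s8; s5-p>s8; s5-q>s6; s6-p>s9; s6-q>s10; s7-p>s10; s7-q>s11; s8-p>s11; s8-q>s9; s9-p>s12; s9-q>s13; s10-p>s13; s10-q>s14; s11-p>s14; s11-q>s12; s12-p>s12; s12-q>s13; s13-p>s13; s13-q>s14; s14-p>s14; s14-q>s12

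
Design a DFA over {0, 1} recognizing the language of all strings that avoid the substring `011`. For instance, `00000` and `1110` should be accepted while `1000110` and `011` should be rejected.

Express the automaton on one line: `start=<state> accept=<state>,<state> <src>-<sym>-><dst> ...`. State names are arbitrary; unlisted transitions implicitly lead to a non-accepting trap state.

This is the complement of 'contains `011`'. Use the same substring-matching states — s0 through s3 holding how much of `011` has just been matched — but flip the accepting set: everything except the trap s3 accepts.
        0   1  
>* s0   s1  s0 
 * s1   s1  s2 
 * s2   s1  s3 
   s3   s3  s3 
(> = start, * = accepting)

start=s0 accept=s0,s1,s2 s0-0->s1 s0-1->s0 s1-0->s1 s1-1->s2 s2-0->s1 s2-1->s3 s3-0->s3 s3-1->s3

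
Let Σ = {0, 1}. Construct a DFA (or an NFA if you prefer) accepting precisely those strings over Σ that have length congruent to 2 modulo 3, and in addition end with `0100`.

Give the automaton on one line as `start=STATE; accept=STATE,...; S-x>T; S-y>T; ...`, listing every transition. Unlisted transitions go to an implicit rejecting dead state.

start=s0; accept=s13; s0-0>s1; s0-1>s2; s1-0>s3; s1-1>s4; s2-0>s3; s2-1>s5; s3-0>s6; s3-1>s7; s4-0>s8; s4-1>s0; s5-0>s6; s5-1>s0; s6-0>s1; s6-1>s9; s7-0>s10; s7-1>s2; s8-0>s11; s8-1>s9; s9-0>s12; s9-1>s5; s10-0>s13; s10-1>s4; s11-0>s3; s11-1>s4; s12-0>s14; s12-1>s7; s13-0>s6; s13-1>s7; s14-0>s1; s14-1>s9

Build one automaton per condition and run them in lockstep. One (3 states) tracks the input length modulo 3; the other (5 states) tracks how much of the suffix `0100` has currently been matched. Each combined state is a pair, one component from each; accept when both components accept.
15 states suffice.
          0    1  
>  s0     s1   s2 
   s1     s3   s4 
   s2     s3   s5 
   s3     s6   s7 
   s4     s8   s0 
   s5     s6   s0 
   s6     s1   s9 
   s7    s10   s2 
   s8    s11   s9 
   s9    s12   s5 
   s10   s13   s4 
   s11    s3   s4 
   s12   s14   s7 
 * s13    s6   s7 
   s14    s1   s9 
(> = start, * = accepting)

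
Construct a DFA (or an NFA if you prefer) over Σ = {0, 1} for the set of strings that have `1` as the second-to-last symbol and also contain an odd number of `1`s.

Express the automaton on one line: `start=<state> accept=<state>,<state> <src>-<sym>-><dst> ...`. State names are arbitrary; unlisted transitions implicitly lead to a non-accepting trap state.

start=A accept=F,K A-0->B A-1->C B-0->D B-1->E C-0->F C-1->G D-0->D D-1->E E-0->F E-1->G F-0->H F-1->I G-0->J G-1->K H-0->H H-1->I I-0->J I-1->K J-0->D J-1->E K-0->F K-1->G

Build one automaton per condition and run them in lockstep. The first has 7 states tracking the last 2 symbols read; the second has 2 states tracking the count of `1`s modulo 2. A product state is a pair (one from each), accepting exactly when both do.
An 11-state machine:
       0  1 
>  A   B  C 
   B   D  E 
   C   F  G 
   D   D  E 
   E   F  G 
 * F   H  I 
   G   J  K 
   H   H  I 
   I   J  K 
   J   D  E 
 * K   F  G 
(> = start, * = accepting)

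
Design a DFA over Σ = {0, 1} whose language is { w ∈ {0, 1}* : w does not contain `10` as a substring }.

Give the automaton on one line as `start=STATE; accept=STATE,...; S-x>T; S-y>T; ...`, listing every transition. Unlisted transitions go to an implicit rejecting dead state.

Track partial matches of the forbidden pattern `10`. State S2 is a dead state reached once `10` has occurred; every other state accepts. S0 means no part of `10` is currently matched.
3 states suffice.
        0   1  
>* S0   S0  S1 
 * S1   S2  S1 
   S2   S2  S2 
(> = start, * = accepting)

start=S0; accept=S0,S1; S0-0>S0; S0-1>S1; S1-0>S2; S1-1>S1; S2-0>S2; S2-1>S2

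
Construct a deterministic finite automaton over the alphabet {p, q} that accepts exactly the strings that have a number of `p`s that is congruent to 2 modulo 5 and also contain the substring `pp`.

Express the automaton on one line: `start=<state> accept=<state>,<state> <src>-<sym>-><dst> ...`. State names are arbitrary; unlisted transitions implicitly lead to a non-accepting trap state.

Run two small machines in parallel and take their product. The first has 5 states tracking the count of `p`s modulo 5; the second has 3 states tracking whether and how much of `pp` has been seen. A product state is a pair (one from each), accepting exactly when both do.
15 states suffice.
          p    q  
>  S0     S1   S0 
   S1     S2   S3 
 * S2     S4   S2 
   S3     S5   S3 
   S4     S6   S4 
   S5     S4   S7 
   S6     S8   S6 
   S7     S9   S7 
   S8    S10   S8 
   S9     S6  S11 
   S10    S2  S10 
   S11   S12  S11 
   S12    S8  S13 
   S13   S14  S13 
   S14   S10   S0 
(> = start, * = accepting)

start=S0 accept=S2 S0-p->S1 S0-q->S0 S1-p->S2 S1-q->S3 S2-p->S4 S2-q->S2 S3-p->S5 S3-q->S3 S4-p->S6 S4-q->S4 S5-p->S4 S5-q->S7 S6-p->S8 S6-q->S6 S7-p->S9 S7-q->S7 S8-p->S10 S8-q->S8 S9-p->S6 S9-q->S11 S10-p->S2 S10-q->S10 S11-p->S12 S11-q->S11 S12-p->S8 S12-q->S13 S13-p->S14 S13-q->S13 S14-p->S10 S14-q->S0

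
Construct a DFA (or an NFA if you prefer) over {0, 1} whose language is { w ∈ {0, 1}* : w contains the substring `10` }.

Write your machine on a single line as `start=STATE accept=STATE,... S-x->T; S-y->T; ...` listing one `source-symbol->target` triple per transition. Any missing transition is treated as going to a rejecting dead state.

States q0..q1 record the length of the longest prefix of `10` that matches the current input suffix. Reaching q2 means `10` has been seen, and we stay there forever. Accept from q2.
A 3-state machine:
        0   1  
>  q0   q0  q1 
   q1   q2  q1 
 * q2   q2  q2 
(> = start, * = accepting)

start=q0; accept=q2; q0-0->q0; q0-1->q1; q1-0->q2; q1-1->q1; q2-0->q2; q2-1->q2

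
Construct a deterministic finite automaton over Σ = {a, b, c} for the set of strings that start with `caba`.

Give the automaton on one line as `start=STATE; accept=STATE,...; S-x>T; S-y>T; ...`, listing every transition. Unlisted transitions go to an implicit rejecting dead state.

Walk along `caba` while the input agrees: from q0 take `c` to q1, and so on. Any deviation drops to the rejecting sink q5. Once q4 is reached the prefix is confirmed and every continuation is accepted.
With 6 states:
        a   b   c  
>  q0   q5  q5  q1 
   q1   q2  q5  q5 
   q2   q5  q3  q5 
   q3   q4  q5  q5 
 * q4   q4  q4  q4 
   q5   q5  q5  q5 
(> = start, * = accepting)

start=q0; accept=q4; q0-a>q5; q0-b>q5; q0-c>q1; q1-a>q2; q1-b>q5; q1-c>q5; q2-a>q5; q2-b>q3; q2-c>q5; q3-a>q4; q3-b>q5; q3-c>q5; q4-a>q4; q4-b>q4; q4-c>q4; q5-a>q5; q5-b>q5; q5-c>q5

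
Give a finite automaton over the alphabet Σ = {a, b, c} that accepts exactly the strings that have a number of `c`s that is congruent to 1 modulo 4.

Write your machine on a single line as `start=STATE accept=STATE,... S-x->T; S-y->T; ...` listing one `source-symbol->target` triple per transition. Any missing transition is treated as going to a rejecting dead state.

start=s0; accept=s1; s0-a->s0; s0-b->s0; s0-c->s1; s1-a->s1; s1-b->s1; s1-c->s2; s2-a->s2; s2-b->s2; s2-c->s3; s3-a->s3; s3-b->s3; s3-c->s0

Keep the running count of `c`s modulo 4: each `c` advances along the cycle s0 → s1 → s2 → s3 → s0 while other symbols loop. Accept at s1.
4 states suffice.
        a   b   c  
>  s0   s0  s0  s1 
 * s1   s1  s1  s2 
   s2   s2  s2  s3 
   s3   s3  s3  s0 
(> = start, * = accepting)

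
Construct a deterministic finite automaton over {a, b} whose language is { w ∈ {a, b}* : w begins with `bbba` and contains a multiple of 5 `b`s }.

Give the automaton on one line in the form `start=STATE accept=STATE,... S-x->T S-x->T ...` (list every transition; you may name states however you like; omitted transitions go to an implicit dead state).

Run two small machines in parallel and take their product. The first has 6 states tracking whether the input so far still matches the prefix `bbba`; the second has 5 states tracking the count of `b`s modulo 5. A product state is a pair (one from each), accepting exactly when both do. Equivalent product states are then merged.
With 10 states:
        a   b  
>  s0   s1  s2 
   s1   s1  s1 
   s2   s1  s3 
   s3   s1  s4 
   s4   s5  s1 
   s5   s5  s6 
   s6   s6  s7 
 * s7   s7  s8 
   s8   s8  s9 
   s9   s9  s5 
(> = start, * = accepting)

start=s0 accept=s7 s0-a->s1 s0-b->s2 s1-a->s1 s1-b->s1 s2-a->s1 s2-b->s3 s3-a->s1 s3-b->s4 s4-a->s5 s4-b->s1 s5-a->s5 s5-b->s6 s6-a->s6 s6-b->s7 s7-a->s7 s7-b->s8 s8-a->s8 s8-b->s9 s9-a->s9 s9-b->s5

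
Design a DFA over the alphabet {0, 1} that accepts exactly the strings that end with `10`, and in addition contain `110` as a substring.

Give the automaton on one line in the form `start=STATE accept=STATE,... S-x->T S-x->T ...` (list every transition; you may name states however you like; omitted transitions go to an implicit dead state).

start=q0 accept=q3 q0-0->q0 q0-1->q1 q1-0->q0 q1-1->q2 q2-0->q3 q2-1->q2 q3-0->q4 q3-1->q2 q4-0->q4 q4-1->q2

Build one automaton per condition and run them in lockstep. One (3 states) tracks how much of the suffix `10` has currently been matched; the other (4 states) tracks whether and how much of `110` has been seen. Each combined state is a pair, one component from each; accept when both components accept. Minimizing collapses redundant product states.
A 5-state machine:
        0   1  
>  q0   q0  q1 
   q1   q0  q2 
   q2   q3  q2 
 * q3   q4  q2 
   q4   q4  q2 
(> = start, * = accepting)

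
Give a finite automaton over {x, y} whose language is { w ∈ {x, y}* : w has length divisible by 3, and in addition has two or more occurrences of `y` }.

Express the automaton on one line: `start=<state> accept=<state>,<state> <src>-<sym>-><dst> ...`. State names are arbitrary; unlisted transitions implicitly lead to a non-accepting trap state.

start=A accept=H A-x->B A-y->C B-x->D B-y->E C-x->E C-y->F D-x->A D-y->G E-x->G E-y->H F-x->H F-y->H G-x->C G-y->I H-x->I H-y->I I-x->F I-y->F

Run two small machines in parallel and take their product. One (3 states) tracks the input length modulo 3; the other (4 states) tracks the count of `y`s, saturating at 3. Each combined state is a pair, one component from each; accept when both components accept. Equivalent product states are then merged.
       x  y 
>  A   B  C 
   B   D  E 
   C   E  F 
   D   A  G 
   E   G  H 
   F   H  H 
   G   C  I 
 * H   I  I 
   I   F  F 
(> = start, * = accepting)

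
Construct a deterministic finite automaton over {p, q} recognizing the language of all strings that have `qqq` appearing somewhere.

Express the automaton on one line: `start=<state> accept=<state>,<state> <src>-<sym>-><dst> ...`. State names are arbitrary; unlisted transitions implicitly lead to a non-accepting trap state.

start=S0 accept=S3 S0-p->S0 S0-q->S1 S1-p->S0 S1-q->S2 S2-p->S0 S2-q->S3 S3-p->S3 S3-q->S3

Track how much of `qqq` has been matched so far: state S0 is no progress, S3 is the absorbing accept state reached once `qqq` has occurred. Intermediate states record partial matches; on a mismatch, fall back to the longest reusable overlap.
4 states suffice.
        p   q  
>  S0   S0  S1 
   S1   S0  S2 
   S2   S0  S3 
 * S3   S3  S3 
(> = start, * = accepting)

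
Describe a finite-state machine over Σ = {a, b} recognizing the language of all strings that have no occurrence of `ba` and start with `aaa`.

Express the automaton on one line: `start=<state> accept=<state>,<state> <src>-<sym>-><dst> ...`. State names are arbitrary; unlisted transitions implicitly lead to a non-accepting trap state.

Handle the two conditions separately and then intersect. The first has 3 states tracking partial matches of the forbidden pattern `ba`; the second has 5 states tracking whether the input so far still matches the prefix `aaa`. A product state is a pair (one from each), accepting exactly when both do. After merging equivalent states the machine shrinks.
6 states suffice.
        a   b  
>  s0   s1  s2 
   s1   s3  s2 
   s2   s2  s2 
   s3   s4  s2 
 * s4   s4  s5 
 * s5   s2  s5 
(> = start, * = accepting)

start=s0 accept=s4,s5 s0-a->s1 s0-b->s2 s1-a->s3 s1-b->s2 s2-a->s2 s2-b->s2 s3-a->s4 s3-b->s2 s4-a->s4 s4-b->s5 s5-a->s2 s5-b->s5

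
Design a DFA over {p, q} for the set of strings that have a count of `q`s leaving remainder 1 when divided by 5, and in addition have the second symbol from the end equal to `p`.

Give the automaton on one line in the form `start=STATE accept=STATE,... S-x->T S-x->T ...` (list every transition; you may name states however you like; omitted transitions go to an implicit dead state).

Handle the two conditions separately and then intersect. One (5 states) tracks the count of `q`s modulo 5; the other (7 states) tracks the last 2 symbols read. Each combined state is a pair, one component from each; accept when both components accept.
23 states suffice.
       p  q 
>  A   B  C 
   B   D  E 
   C   F  G 
   D   D  E 
 * E   F  G 
   F   H  I 
   G   J  K 
 * H   H  I 
   I   J  K 
   J   L  M 
   K   N  O 
   L   L  M 
   M   N  O 
   N   P  Q 
   O   R  S 
   P   P  Q 
   Q   R  S 
   R   T  U 
   S   V  W 
   T   T  U 
   U   V  W 
   V   D  E 
   W   F  G 
(> = start, * = accepting)

start=A accept=E,H A-p->B A-q->C B-p->D B-q->E C-p->F C-q->G D-p->D D-q->E E-p->F E-q->G F-p->H F-q->I G-p->J G-q->K H-p->H H-q->I I-p->J I-q->K J-p->L J-q->M K-p->N K-q->O L-p->L L-q->M M-p->N M-q->O N-p->P N-q->Q O-p->R O-q->S P-p->P P-q->Q Q-p->R Q-q->S R-p->T R-q->U S-p->V S-q->W T-p->T T-q->U U-p->V U-q->W V-p->D V-q->E W-p->F W-q->G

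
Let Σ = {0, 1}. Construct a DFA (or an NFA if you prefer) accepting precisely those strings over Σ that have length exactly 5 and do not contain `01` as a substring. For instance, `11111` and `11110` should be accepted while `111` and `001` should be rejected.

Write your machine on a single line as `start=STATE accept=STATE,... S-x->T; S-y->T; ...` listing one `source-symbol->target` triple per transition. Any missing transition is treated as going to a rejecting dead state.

start=q0; accept=q12,q14; q0-0->q1; q0-1->q2; q1-0->q3; q1-1->q4; q2-0->q3; q2-1->q5; q3-0->q6; q3-1->q7; q4-0->q7; q4-1->q7; q5-0->q6; q5-1->q8; q6-0->q9; q6-1->q10; q7-0->q10; q7-1->q10; q8-0->q9; q8-1->q11; q9-0->q12; q9-1->q13; q10-0->q13; q10-1->q13; q11-0->q12; q11-1->q14; q12-0->q15; q12-1->q16; q13-0->q16; q13-1->q16; q14-0->q15; q14-1->q17; q15-0->q15; q15-1->q16; q16-0->q16; q16-1->q16; q17-0->q15; q17-1->q17

Handle the two conditions separately and then intersect. One (7 states) tracks the input length, saturating at 6; the other (3 states) tracks partial matches of the forbidden pattern `01`. Each combined state is a pair, one component from each; accept when both components accept.
18 states suffice.
          0    1  
>  q0     q1   q2 
   q1     q3   q4 
   q2     q3   q5 
   q3     q6   q7 
   q4     q7   q7 
   q5     q6   q8 
   q6     q9  q10 
   q7    q10  q10 
   q8     q9  q11 
   q9    q12  q13 
   q10   q13  q13 
   q11   q12  q14 
 * q12   q15  q16 
   q13   q16  q16 
 * q14   q15  q17 
   q15   q15  q16 
   q16   q16  q16 
   q17   q15  q17 
(> = start, * = accepting)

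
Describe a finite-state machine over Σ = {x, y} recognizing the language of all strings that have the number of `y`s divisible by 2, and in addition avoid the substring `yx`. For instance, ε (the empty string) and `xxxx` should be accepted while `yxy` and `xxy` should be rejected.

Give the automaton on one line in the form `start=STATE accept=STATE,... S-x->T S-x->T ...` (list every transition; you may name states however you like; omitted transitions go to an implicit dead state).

start=A accept=A,D A-x->A A-y->B B-x->C B-y->D C-x->C C-y->C D-x->C D-y->B

Handle the two conditions separately and then intersect. The first has 2 states tracking the count of `y`s modulo 2; the second has 3 states tracking partial matches of the forbidden pattern `yx`. A product state is a pair (one from each), accepting exactly when both do. After merging equivalent states the machine shrinks.
With 4 states:
       x  y 
>* A   A  B 
   B   C  D 
   C   C  C 
 * D   C  B 
(> = start, * = accepting)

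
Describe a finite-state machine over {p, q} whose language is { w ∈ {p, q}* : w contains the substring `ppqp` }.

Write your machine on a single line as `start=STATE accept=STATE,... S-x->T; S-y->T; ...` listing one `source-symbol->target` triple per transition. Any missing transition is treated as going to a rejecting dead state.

start=s0; accept=s4; s0-p->s1; s0-q->s0; s1-p->s2; s1-q->s0; s2-p->s2; s2-q->s3; s3-p->s4; s3-q->s0; s4-p->s4; s4-q->s4

Track how much of `ppqp` has been matched so far: state s0 is no progress, s4 is the absorbing accept state reached once `ppqp` has occurred. Intermediate states record partial matches; on a mismatch, fall back to the longest reusable overlap.
A 5-state machine:
        p   q  
>  s0   s1  s0 
   s1   s2  s0 
   s2   s2  s3 
   s3   s4  s0 
 * s4   s4  s4 
(> = start, * = accepting)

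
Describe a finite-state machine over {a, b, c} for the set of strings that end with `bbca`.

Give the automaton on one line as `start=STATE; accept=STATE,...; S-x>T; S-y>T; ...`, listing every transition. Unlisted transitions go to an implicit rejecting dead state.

start=S0; accept=S4; S0-a>S0; S0-b>S1; S0-c>S0; S1-a>S0; S1-b>S2; S1-c>S0; S2-a>S0; S2-b>S2; S2-c>S3; S3-a>S4; S3-b>S1; S3-c>S0; S4-a>S0; S4-b>S1; S4-c>S0

Let each state record the length of the longest suffix of the input read so far that is also a prefix of `bbca`. S1 means the last symbol is `b`; S2 means the last 2 symbols are `bb`; S3 means the last 3 symbols are `bbc`; S4 means the last 4 symbols are `bbca`. Accept only at S4, where the string currently ends in `bbca`.
        a   b   c  
>  S0   S0  S1  S0 
   S1   S0  S2  S0 
   S2   S0  S2  S3 
   S3   S4  S1  S0 
 * S4   S0  S1  S0 
(> = start, * = accepting)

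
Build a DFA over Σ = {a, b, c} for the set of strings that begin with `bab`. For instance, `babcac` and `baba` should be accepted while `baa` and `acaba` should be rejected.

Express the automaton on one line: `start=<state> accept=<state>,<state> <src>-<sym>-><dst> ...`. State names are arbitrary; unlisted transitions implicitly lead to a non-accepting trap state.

start=s0 accept=s3 s0-a->s4 s0-b->s1 s0-c->s4 s1-a->s2 s1-b->s4 s1-c->s4 s2-a->s4 s2-b->s3 s2-c->s4 s3-a->s3 s3-b->s3 s3-c->s3 s4-a->s4 s4-b->s4 s4-c->s4

Walk along `bab` while the input agrees: from s0 take `b` to s1, and so on. Any deviation drops to the rejecting sink s4. Once s3 is reached the prefix is confirmed and every continuation is accepted.
A 5-state machine:
        a   b   c  
>  s0   s4  s1  s4 
   s1   s2  s4  s4 
   s2   s4  s3  s4 
 * s3   s3  s3  s3 
   s4   s4  s4  s4 
(> = start, * = accepting)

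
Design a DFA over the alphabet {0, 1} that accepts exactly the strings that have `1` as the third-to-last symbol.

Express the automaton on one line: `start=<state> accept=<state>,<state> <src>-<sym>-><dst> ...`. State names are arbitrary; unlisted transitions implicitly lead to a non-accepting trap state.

start=A accept=L,M,N,O A-0->B A-1->C B-0->D B-1->E C-0->F C-1->G D-0->H D-1->I E-0->J E-1->K F-0->L F-1->M G-0->N G-1->O H-0->H H-1->I I-0->J I-1->K J-0->L J-1->M K-0->N K-1->O L-0->H L-1->I M-0->J M-1->K N-0->L N-1->M O-0->N O-1->O

Because acceptance depends on a position counted from the end, the machine has to buffer the most recent 3 symbols. Make each state the string of the last up-to-3 symbols read; on input `x` shift the window left and append `x`. Accept when the buffered window has length 3 and begins with `1`.
       0  1 
>  A   B  C 
   B   D  E 
   C   F  G 
   D   H  I 
   E   J  K 
   F   L  M 
   G   N  O 
   H   H  I 
   I   J  K 
   J   L  M 
   K   N  O 
 * L   H  I 
 * M   J  K 
 * N   L  M 
 * O   N  O 
(> = start, * = accepting)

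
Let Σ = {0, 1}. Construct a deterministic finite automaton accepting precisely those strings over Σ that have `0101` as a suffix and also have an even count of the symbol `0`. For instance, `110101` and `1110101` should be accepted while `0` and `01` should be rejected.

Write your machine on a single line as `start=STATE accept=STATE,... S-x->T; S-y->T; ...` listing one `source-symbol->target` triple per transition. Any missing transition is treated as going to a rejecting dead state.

Build one automaton per condition and run them in lockstep. One (5 states) tracks how much of the suffix `0101` has currently been matched; the other (2 states) tracks the count of `0`s modulo 2. Each combined state is a pair, one component from each; accept when both components accept. Minimizing collapses redundant product states.
6 states suffice.
        0   1  
>  s0   s1  s0 
   s1   s0  s2 
   s2   s3  s4 
   s3   s1  s5 
   s4   s0  s4 
 * s5   s1  s0 
(> = start, * = accepting)

start=s0; accept=s5; s0-0->s1; s0-1->s0; s1-0->s0; s1-1->s2; s2-0->s3; s2-1->s4; s3-0->s1; s3-1->s5; s4-0->s0; s4-1->s4; s5-0->s1; s5-1->s0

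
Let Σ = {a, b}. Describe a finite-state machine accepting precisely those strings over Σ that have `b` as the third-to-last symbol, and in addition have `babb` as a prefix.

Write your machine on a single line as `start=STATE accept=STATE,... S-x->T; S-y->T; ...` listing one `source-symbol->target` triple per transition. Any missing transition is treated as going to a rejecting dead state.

start=s0; accept=s17,s18,s19,s20; s0-a->s1; s0-b->s2; s1-a->s3; s1-b->s4; s2-a->s5; s2-b->s6; s3-a->s7; s3-b->s8; s4-a->s9; s4-b->s10; s5-a->s11; s5-b->s12; s6-a->s13; s6-b->s14; s7-a->s7; s7-b->s8; s8-a->s9; s8-b->s10; s9-a->s11; s9-b->s15; s10-a->s13; s10-b->s14; s11-a->s7; s11-b->s8; s12-a->s9; s12-b->s16; s13-a->s11; s13-b->s15; s14-a->s13; s14-b->s14; s15-a->s9; s15-b->s10; s16-a->s17; s16-b->s18; s17-a->s19; s17-b->s20; s18-a->s17; s18-b->s18; s19-a->s21; s19-b->s22; s20-a->s23; s20-b->s16; s21-a->s21; s21-b->s22; s22-a->s23; s22-b->s16; s23-a->s19; s23-b->s20

Build one automaton per condition and run them in lockstep. One (15 states) tracks the last 3 symbols read; the other (6 states) tracks whether the input so far still matches the prefix `babb`. Each combined state is a pair, one component from each; accept when both components accept.
A 24-state machine:
          a    b  
>  s0     s1   s2 
   s1     s3   s4 
   s2     s5   s6 
   s3     s7   s8 
   s4     s9  s10 
   s5    s11  s12 
   s6    s13  s14 
   s7     s7   s8 
   s8     s9  s10 
   s9    s11  s15 
   s10   s13  s14 
   s11    s7   s8 
   s12    s9  s16 
   s13   s11  s15 
   s14   s13  s14 
   s15    s9  s10 
   s16   s17  s18 
 * s17   s19  s20 
 * s18   s17  s18 
 * s19   s21  s22 
 * s20   s23  s16 
   s21   s21  s22 
   s22   s23  s16 
   s23   s19  s20 
(> = start, * = accepting)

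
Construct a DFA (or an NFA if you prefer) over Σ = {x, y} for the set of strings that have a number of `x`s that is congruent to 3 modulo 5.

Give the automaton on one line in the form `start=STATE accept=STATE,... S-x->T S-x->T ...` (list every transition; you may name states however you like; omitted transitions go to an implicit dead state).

The only thing that matters is how many `x`s have appeared, reduced mod 5. Use one state per residue: s0 for 0, …, s4 for 4. Reading `x` moves to the next residue; anything else stays put. s3 is accepting.
With 5 states:
        x   y  
>  s0   s1  s0 
   s1   s2  s1 
   s2   s3  s2 
 * s3   s4  s3 
   s4   s0  s4 
(> = start, * = accepting)

start=s0 accept=s3 s0-x->s1 s0-y->s0 s1-x->s2 s1-y->s1 s2-x->s3 s2-y->s2 s3-x->s4 s3-y->s3 s4-x->s0 s4-y->s4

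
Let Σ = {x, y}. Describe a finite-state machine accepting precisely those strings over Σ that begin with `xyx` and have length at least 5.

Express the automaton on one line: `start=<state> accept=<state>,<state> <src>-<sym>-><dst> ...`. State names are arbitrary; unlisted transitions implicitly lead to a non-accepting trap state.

start=A accept=G A-x->B A-y->C B-x->C B-y->D C-x->C C-y->C D-x->E D-y->C E-x->F E-y->F F-x->G F-y->G G-x->G G-y->G

Run two small machines in parallel and take their product. The first has 5 states tracking whether the input so far still matches the prefix `xyx`; the second has 7 states tracking the input length, saturating at 6. A product state is a pair (one from each), accepting exactly when both do. Minimizing collapses redundant product states.
A 7-state machine:
       x  y 
>  A   B  C 
   B   C  D 
   C   C  C 
   D   E  C 
   E   F  F 
   F   G  G 
 * G   G  G 
(> = start, * = accepting)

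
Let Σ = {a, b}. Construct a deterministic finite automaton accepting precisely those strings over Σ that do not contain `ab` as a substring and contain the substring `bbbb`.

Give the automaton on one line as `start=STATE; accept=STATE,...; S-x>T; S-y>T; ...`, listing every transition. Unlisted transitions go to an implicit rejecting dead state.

start=S0; accept=S5,S6; S0-a>S1; S0-b>S2; S1-a>S1; S1-b>S1; S2-a>S1; S2-b>S3; S3-a>S1; S3-b>S4; S4-a>S1; S4-b>S5; S5-a>S6; S5-b>S5; S6-a>S6; S6-b>S1

Build one automaton per condition and run them in lockstep. The first has 3 states tracking partial matches of the forbidden pattern `ab`; the second has 5 states tracking whether and how much of `bbbb` has been seen. A product state is a pair (one from each), accepting exactly when both do. Minimizing collapses redundant product states.
7 states suffice.
        a   b  
>  S0   S1  S2 
   S1   S1  S1 
   S2   S1  S3 
   S3   S1  S4 
   S4   S1  S5 
 * S5   S6  S5 
 * S6   S6  S1 
(> = start, * = accepting)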